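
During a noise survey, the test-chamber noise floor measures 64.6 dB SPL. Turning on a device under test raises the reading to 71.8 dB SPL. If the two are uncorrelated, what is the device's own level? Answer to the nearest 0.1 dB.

Background correction is a power subtraction:
L_src = 10·log₁₀(10^(71.8/10) − 10^(64.6/10)) = 10·log₁₀(12250000) = 70.9 dB SPL.

70.9 dB SPL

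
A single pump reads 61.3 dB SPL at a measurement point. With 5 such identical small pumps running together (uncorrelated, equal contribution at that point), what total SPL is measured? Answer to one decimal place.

68.3 dB SPL

5 equal incoherent sources raise the level by 10·log₁₀(5) = 6.99 dB.
L_total = 61.3 + 6.99 = 68.3 dB SPL.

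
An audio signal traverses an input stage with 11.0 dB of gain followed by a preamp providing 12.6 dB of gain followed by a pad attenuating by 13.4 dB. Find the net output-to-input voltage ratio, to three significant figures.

Net gain = 11.0 + 12.6 + (−13.4) = 10.2 dB.
Voltage ratio = 10^(10.2/20) = 3.24.

3.24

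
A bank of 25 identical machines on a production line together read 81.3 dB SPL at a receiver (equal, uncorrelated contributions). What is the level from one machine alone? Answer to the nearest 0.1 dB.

25 equal incoherent sources add 10·log₁₀(25) = 13.98 dB over one source.
L_one = 81.3 − 13.98 = 67.3 dB SPL.

67.3 dB SPL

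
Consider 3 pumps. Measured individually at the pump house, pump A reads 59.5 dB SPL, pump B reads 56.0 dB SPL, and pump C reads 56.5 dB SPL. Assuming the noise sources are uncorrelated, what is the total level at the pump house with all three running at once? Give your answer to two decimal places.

Uncorrelated sources add in intensity (power), not in dB.
L_total = 10·log₁₀(10^(59.5/10) + 10^(56.0/10) + 10^(56.5/10)) = 10·log₁₀(1736000) = 62.40 dB SPL.

62.40 dB SPL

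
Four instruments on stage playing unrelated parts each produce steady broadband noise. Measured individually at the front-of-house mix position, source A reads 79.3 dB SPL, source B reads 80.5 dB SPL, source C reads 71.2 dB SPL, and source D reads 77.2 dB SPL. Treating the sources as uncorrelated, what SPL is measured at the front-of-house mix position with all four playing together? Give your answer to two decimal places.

Incoherent sources sum as intensities:
L_total = 10·log₁₀(10^(79.3/10) + 10^(80.5/10) + 10^(71.2/10) + 10^(77.2/10)) = 10·log₁₀(263000000) = 84.20 dB SPL.

84.20 dB SPL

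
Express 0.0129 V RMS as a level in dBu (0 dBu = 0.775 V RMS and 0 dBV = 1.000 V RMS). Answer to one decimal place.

dBu = 20·log₁₀(V / 0.775 V).
20·log₁₀(0.0129/0.775) = -35.6 dBu.

-35.6 dBu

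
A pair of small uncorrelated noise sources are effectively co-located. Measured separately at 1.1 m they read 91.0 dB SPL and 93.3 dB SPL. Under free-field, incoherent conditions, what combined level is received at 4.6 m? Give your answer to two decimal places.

Combined at 1.1 m: 10·log₁₀(10^(91.0/10)+10^(93.3/10)) = 95.311 dB SPL.
Then apply −20·log₁₀(4.6/1.1) = -12.427 dB → 82.88 dB SPL.

82.88 dB SPL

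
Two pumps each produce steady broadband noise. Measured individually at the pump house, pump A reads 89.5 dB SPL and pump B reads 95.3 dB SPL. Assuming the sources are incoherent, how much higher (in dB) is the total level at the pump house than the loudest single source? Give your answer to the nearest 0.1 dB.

Incoherent sources sum as intensities:
L_total = 10·log₁₀(10^(89.5/10) + 10^(95.3/10)) = 96.31 dB SPL.
Excess over the loudest (95.3 dB): 96.31 − 95.3 = 1.0 dB.

1.0 dB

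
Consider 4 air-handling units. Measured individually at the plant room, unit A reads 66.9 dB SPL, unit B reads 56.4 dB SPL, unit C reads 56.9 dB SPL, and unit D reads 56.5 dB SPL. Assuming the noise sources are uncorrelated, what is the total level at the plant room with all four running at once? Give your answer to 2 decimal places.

Add the sources as powers (linear), then convert back to dB:
L_total = 10·log₁₀(10^(66.9/10) + 10^(56.4/10) + 10^(56.9/10) + 10^(56.5/10)) = 10·log₁₀(6271000) = 67.97 dB SPL.

67.97 dB SPL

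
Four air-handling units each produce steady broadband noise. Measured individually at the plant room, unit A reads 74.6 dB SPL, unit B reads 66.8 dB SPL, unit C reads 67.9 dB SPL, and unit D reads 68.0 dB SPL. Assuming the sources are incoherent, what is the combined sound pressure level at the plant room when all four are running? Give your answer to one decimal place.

76.6 dB SPL

Incoherent sources sum as intensities:
L_total = 10·log₁₀(10^(74.6/10) + 10^(66.8/10) + 10^(67.9/10) + 10^(68.0/10)) = 10·log₁₀(46100000) = 76.6 dB SPL.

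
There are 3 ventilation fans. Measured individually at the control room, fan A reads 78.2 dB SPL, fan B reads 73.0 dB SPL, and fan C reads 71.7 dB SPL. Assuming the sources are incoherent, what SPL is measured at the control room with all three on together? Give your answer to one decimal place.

80.0 dB SPL

Incoherent sources sum as intensities:
L_total = 10·log₁₀(10^(78.2/10) + 10^(73.0/10) + 10^(71.7/10)) = 10·log₁₀(100800000) = 80.0 dB SPL.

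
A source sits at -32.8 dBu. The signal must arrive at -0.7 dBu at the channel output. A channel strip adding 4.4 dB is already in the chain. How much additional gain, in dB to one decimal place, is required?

27.7 dB

The required make-up gain is the shortfall in the dB sum.
G = -0.7 − (-32.8) − 4.4 = 27.7 dB.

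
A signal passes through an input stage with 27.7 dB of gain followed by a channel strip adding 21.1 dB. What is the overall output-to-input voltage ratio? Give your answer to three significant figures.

Net gain = 27.7 + 21.1 = 48.8 dB.
Voltage ratio = 10^(48.8/20) = 275.

275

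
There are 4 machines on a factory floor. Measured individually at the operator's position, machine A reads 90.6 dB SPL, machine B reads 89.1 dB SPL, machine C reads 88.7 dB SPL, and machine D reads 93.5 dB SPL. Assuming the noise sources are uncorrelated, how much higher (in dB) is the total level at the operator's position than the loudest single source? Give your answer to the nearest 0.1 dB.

3.4 dB

Uncorrelated sources add in intensity (power), not in dB.
L_total = 10·log₁₀(10^(90.6/10) + 10^(89.1/10) + 10^(88.7/10) + 10^(93.5/10)) = 96.94 dB SPL.
Excess over the loudest (93.5 dB): 96.94 − 93.5 = 3.4 dB.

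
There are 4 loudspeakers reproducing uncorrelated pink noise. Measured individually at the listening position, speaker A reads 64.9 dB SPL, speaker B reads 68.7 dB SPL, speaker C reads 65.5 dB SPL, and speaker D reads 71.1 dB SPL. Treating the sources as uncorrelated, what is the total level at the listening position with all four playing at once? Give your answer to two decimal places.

Incoherent sources sum as intensities:
L_total = 10·log₁₀(10^(64.9/10) + 10^(68.7/10) + 10^(65.5/10) + 10^(71.1/10)) = 10·log₁₀(26930000) = 74.30 dB SPL.

74.30 dB SPL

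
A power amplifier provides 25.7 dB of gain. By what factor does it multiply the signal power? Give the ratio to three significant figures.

Power ratio = 10^(dB/10).
10^(25.7/10) = 10^(2.570) = 372.

372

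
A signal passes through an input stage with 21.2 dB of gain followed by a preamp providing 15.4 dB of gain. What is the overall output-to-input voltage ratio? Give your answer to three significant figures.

67.6

Net gain = 21.2 + 15.4 = 36.6 dB.
Voltage ratio = 10^(36.6/20) = 67.6.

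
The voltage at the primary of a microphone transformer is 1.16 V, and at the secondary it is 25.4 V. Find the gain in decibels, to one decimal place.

26.8 dB

For a voltage ratio, dB = 20·log₁₀(V₂/V₁).
20·log₁₀(25.4/1.16) = 20·log₁₀(21.90) = 26.8 dB.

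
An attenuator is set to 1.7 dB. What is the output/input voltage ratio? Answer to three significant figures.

Voltage ratio = 10^(dB/20).
10^(-1.7/20) = 10^(-0.08500) = 0.822.

0.822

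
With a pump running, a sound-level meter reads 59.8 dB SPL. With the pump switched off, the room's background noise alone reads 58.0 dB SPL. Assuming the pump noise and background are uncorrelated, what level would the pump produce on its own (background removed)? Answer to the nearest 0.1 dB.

55.1 dB SPL

Remove the background by subtracting linear intensities:
L_src = 10·log₁₀(10^(59.8/10) − 10^(58.0/10)) = 10·log₁₀(324000) = 55.1 dB SPL.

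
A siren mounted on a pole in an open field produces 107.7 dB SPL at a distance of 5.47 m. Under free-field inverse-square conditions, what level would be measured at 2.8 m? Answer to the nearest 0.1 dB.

113.5 dB SPL

Free-field point source: level drops by 20·log₁₀ of the distance ratio.
ΔL = −20·log₁₀(2.8/5.47) = 5.82 dB, so L₂ = 107.7 + (5.82) = 113.5 dB SPL.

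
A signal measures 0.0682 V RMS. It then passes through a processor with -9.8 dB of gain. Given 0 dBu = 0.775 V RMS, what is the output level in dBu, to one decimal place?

-30.9 dBu

Input level: 20·log₁₀(0.0682/0.775) = -21.11 dBu.
Output: -21.11 − 9.8 = -30.9 dBu.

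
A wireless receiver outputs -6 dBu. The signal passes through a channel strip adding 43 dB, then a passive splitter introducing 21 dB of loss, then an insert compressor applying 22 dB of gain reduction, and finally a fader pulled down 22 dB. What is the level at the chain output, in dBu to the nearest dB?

In dB, series stages simply add:
-6 + 43 − 21 − 22 − 22 = -28 dBu.

-28 dBu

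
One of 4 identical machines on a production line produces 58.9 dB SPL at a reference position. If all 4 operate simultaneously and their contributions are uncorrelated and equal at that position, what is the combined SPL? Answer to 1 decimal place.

4 equal incoherent sources raise the level by 10·log₁₀(4) = 6.02 dB.
L_total = 58.9 + 6.02 = 64.9 dB SPL.

64.9 dB SPL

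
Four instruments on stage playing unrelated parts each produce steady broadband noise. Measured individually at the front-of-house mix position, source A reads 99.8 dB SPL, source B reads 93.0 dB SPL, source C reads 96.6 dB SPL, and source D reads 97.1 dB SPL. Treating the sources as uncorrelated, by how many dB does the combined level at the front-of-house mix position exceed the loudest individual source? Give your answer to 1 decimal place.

Add the sources as powers (linear), then convert back to dB:
L_total = 10·log₁₀(10^(99.8/10) + 10^(93.0/10) + 10^(96.6/10) + 10^(97.1/10)) = 103.27 dB SPL.
Excess over the loudest (99.8 dB): 103.27 − 99.8 = 3.5 dB.

3.5 dB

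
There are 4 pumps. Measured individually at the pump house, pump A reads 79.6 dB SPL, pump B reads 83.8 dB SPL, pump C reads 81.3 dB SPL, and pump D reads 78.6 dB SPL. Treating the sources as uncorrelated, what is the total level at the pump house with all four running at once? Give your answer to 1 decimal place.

Incoherent sources sum as intensities:
L_total = 10·log₁₀(10^(79.6/10) + 10^(83.8/10) + 10^(81.3/10) + 10^(78.6/10)) = 10·log₁₀(538400000) = 87.3 dB SPL.

87.3 dB SPL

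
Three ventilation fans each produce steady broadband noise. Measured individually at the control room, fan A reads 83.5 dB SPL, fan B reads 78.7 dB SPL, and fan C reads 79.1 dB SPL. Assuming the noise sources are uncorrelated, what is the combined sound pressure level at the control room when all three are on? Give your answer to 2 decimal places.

85.79 dB SPL

Incoherent sources sum as intensities:
L_total = 10·log₁₀(10^(83.5/10) + 10^(78.7/10) + 10^(79.1/10)) = 10·log₁₀(379300000) = 85.79 dB SPL.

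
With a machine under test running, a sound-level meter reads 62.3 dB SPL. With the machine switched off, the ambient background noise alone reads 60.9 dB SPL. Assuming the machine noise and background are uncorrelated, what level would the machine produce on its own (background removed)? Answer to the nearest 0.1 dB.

Subtract intensities: L_src = 10·log₁₀(10^(L_total/10) − 10^(L_bg/10)).
L_src = 10·log₁₀(10^(62.3/10) − 10^(60.9/10)) = 10·log₁₀(468000) = 56.7 dB SPL.

56.7 dB SPL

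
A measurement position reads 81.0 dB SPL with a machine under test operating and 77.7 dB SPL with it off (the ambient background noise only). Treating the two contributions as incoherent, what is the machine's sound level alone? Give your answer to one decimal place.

Background correction is a power subtraction:
L_src = 10·log₁₀(10^(81.0/10) − 10^(77.7/10)) = 10·log₁₀(67010000) = 78.3 dB SPL.

78.3 dB SPL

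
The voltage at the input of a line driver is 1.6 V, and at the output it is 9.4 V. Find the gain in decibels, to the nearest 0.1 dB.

Voltage is an amplitude quantity, so gain = 20·log₁₀(V_out/V_in).
20·log₁₀(9.4/1.6) = 20·log₁₀(5.875) = 15.4 dB.

15.4 dB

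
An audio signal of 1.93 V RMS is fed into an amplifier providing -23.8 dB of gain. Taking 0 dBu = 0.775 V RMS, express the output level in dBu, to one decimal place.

Input level: 20·log₁₀(1.93/0.775) = 7.93 dBu.
Output: 7.93 − 23.8 = -15.9 dBu.

-15.9 dBu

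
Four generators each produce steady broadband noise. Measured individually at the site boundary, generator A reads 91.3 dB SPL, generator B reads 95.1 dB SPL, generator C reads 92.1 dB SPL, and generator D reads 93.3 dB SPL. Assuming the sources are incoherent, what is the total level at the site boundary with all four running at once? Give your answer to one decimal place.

Add the sources as powers (linear), then convert back to dB:
L_total = 10·log₁₀(10^(91.3/10) + 10^(95.1/10) + 10^(92.1/10) + 10^(93.3/10)) = 10·log₁₀(8345000000) = 99.2 dB SPL.

99.2 dB SPL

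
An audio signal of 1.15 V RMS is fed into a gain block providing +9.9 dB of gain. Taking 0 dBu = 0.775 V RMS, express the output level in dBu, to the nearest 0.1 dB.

+13.3 dBu

Input level: 20·log₁₀(1.15/0.775) = 3.43 dBu.
Output: 3.43 + 9.9 = +13.3 dBu.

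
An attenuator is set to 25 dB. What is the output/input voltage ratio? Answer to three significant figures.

0.0562

Voltage ratio = 10^(dB/20).
10^(-25/20) = 10^(-1.250) = 0.0562.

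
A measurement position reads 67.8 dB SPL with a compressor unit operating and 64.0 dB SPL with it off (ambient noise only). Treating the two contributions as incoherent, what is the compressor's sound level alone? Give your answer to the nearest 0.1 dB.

65.5 dB SPL

Subtract intensities: L_src = 10·log₁₀(10^(L_total/10) − 10^(L_bg/10)).
L_src = 10·log₁₀(10^(67.8/10) − 10^(64.0/10)) = 10·log₁₀(3514000) = 65.5 dB SPL.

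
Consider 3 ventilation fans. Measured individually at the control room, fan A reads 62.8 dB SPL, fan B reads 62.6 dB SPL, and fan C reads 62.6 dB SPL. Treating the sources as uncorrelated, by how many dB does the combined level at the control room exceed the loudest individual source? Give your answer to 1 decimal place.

Incoherent sources sum as intensities:
L_total = 10·log₁₀(10^(62.8/10) + 10^(62.6/10) + 10^(62.6/10)) = 67.44 dB SPL.
Excess over the loudest (62.8 dB): 67.44 − 62.8 = 4.6 dB.

4.6 dB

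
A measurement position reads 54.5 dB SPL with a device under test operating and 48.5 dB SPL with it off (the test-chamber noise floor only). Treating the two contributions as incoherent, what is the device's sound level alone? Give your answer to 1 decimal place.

53.2 dB SPL

Background correction is a power subtraction:
L_src = 10·log₁₀(10^(54.5/10) − 10^(48.5/10)) = 10·log₁₀(211000) = 53.2 dB SPL.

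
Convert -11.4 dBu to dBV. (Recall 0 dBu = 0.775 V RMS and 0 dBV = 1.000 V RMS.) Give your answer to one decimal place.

The offset between the scales is 20·log₁₀(0.775/1.000) = −2.214 dB.
So dBV = -11.4 − 2.214 = -13.6 dBV.

-13.6 dBV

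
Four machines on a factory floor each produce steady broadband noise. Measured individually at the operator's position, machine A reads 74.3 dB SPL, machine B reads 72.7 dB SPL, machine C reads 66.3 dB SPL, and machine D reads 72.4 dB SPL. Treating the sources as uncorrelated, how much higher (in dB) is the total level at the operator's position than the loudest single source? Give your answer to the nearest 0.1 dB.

4.0 dB

Uncorrelated sources add in intensity (power), not in dB.
L_total = 10·log₁₀(10^(74.3/10) + 10^(72.7/10) + 10^(66.3/10) + 10^(72.4/10)) = 78.27 dB SPL.
Excess over the loudest (74.3 dB): 78.27 − 74.3 = 4.0 dB.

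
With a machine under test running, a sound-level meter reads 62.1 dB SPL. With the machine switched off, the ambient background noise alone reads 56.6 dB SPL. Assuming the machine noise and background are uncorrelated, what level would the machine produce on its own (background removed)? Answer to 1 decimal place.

Remove the background by subtracting linear intensities:
L_src = 10·log₁₀(10^(62.1/10) − 10^(56.6/10)) = 10·log₁₀(1165000) = 60.7 dB SPL.

60.7 dB SPL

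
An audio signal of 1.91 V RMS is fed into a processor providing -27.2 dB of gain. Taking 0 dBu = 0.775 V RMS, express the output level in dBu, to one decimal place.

-19.4 dBu

Input level: 20·log₁₀(1.91/0.775) = 7.83 dBu.
Output: 7.83 − 27.2 = -19.4 dBu.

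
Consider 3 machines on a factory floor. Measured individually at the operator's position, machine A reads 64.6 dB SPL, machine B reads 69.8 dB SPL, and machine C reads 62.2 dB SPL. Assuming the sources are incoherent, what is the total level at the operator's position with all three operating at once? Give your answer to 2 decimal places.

Add the sources as powers (linear), then convert back to dB:
L_total = 10·log₁₀(10^(64.6/10) + 10^(69.8/10) + 10^(62.2/10)) = 10·log₁₀(14090000) = 71.49 dB SPL.

71.49 dB SPL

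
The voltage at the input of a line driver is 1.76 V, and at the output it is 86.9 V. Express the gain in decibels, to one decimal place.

33.9 dB

Voltage is an amplitude quantity, so gain = 20·log₁₀(V_out/V_in).
20·log₁₀(86.9/1.76) = 20·log₁₀(49.38) = 33.9 dB.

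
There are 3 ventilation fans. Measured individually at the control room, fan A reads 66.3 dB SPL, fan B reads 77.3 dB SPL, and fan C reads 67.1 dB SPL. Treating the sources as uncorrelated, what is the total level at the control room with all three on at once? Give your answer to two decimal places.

78.00 dB SPL

Incoherent sources sum as intensities:
L_total = 10·log₁₀(10^(66.3/10) + 10^(77.3/10) + 10^(67.1/10)) = 10·log₁₀(63100000) = 78.00 dB SPL.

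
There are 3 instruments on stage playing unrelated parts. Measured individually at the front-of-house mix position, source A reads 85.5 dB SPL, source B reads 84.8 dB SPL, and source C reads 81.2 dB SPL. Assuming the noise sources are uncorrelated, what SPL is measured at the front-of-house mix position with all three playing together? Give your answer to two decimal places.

Add the sources as powers (linear), then convert back to dB:
L_total = 10·log₁₀(10^(85.5/10) + 10^(84.8/10) + 10^(81.2/10)) = 10·log₁₀(788600000) = 88.97 dB SPL.

88.97 dB SPL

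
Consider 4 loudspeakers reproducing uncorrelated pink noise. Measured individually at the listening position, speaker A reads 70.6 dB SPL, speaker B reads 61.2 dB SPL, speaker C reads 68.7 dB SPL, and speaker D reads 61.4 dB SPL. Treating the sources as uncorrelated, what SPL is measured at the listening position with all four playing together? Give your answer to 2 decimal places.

73.34 dB SPL

Uncorrelated sources add in intensity (power), not in dB.
L_total = 10·log₁₀(10^(70.6/10) + 10^(61.2/10) + 10^(68.7/10) + 10^(61.4/10)) = 10·log₁₀(21590000) = 73.34 dB SPL.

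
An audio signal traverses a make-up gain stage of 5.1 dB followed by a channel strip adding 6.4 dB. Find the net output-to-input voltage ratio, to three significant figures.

Net gain = 5.1 + 6.4 = 11.5 dB.
Voltage ratio = 10^(11.5/20) = 3.76.

3.76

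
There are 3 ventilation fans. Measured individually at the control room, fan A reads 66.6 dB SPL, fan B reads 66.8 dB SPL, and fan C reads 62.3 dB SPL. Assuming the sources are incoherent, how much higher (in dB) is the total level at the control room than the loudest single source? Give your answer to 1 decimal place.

Uncorrelated sources add in intensity (power), not in dB.
L_total = 10·log₁₀(10^(66.6/10) + 10^(66.8/10) + 10^(62.3/10)) = 70.44 dB SPL.
Excess over the loudest (66.8 dB): 70.44 − 66.8 = 3.6 dB.

3.6 dB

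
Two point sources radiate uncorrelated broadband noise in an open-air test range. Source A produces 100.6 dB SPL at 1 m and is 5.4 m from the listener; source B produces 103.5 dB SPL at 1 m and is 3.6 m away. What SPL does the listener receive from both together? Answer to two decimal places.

At the listener: L_A = 100.6 − 20·log₁₀(5.4) = 85.952 dB; L_B = 103.5 − 20·log₁₀(3.6) = 92.374 dB.
Combined: 10·log₁₀(10^(85.952/10)+10^(92.374/10)) = 93.27 dB SPL.

93.27 dB SPL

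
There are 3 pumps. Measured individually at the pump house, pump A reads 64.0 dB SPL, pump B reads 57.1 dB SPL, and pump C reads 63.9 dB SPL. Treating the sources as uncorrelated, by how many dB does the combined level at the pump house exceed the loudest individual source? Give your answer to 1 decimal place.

3.4 dB

Uncorrelated sources add in intensity (power), not in dB.
L_total = 10·log₁₀(10^(64.0/10) + 10^(57.1/10) + 10^(63.9/10)) = 67.39 dB SPL.
Excess over the loudest (64.0 dB): 67.39 − 64.0 = 3.4 dB.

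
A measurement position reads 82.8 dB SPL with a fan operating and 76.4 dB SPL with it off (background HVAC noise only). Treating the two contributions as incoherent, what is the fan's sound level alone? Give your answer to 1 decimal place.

81.7 dB SPL

Remove the background by subtracting linear intensities:
L_src = 10·log₁₀(10^(82.8/10) − 10^(76.4/10)) = 10·log₁₀(146900000) = 81.7 dB SPL.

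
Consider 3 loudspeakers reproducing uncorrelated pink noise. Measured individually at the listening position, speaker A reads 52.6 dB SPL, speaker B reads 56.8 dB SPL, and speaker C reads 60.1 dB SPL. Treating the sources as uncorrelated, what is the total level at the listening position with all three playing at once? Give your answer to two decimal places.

62.26 dB SPL

Incoherent sources sum as intensities:
L_total = 10·log₁₀(10^(52.6/10) + 10^(56.8/10) + 10^(60.1/10)) = 10·log₁₀(1684000) = 62.26 dB SPL.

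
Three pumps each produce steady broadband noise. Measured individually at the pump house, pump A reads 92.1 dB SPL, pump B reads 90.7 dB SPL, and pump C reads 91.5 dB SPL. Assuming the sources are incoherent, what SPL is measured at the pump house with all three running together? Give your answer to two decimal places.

Add the sources as powers (linear), then convert back to dB:
L_total = 10·log₁₀(10^(92.1/10) + 10^(90.7/10) + 10^(91.5/10)) = 10·log₁₀(4209000000) = 96.24 dB SPL.

96.24 dB SPL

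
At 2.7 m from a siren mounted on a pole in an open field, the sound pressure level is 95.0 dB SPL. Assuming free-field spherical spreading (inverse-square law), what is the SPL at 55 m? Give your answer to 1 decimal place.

68.8 dB SPL

Inverse-square spreading gives ΔL = −20·log₁₀(d₂/d₁).
ΔL = −20·log₁₀(55/2.7) = -26.18 dB, so L₂ = 95.0 + (-26.18) = 68.8 dB SPL.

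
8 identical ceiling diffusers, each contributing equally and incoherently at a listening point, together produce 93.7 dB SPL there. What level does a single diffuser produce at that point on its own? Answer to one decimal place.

84.7 dB SPL

8 equal incoherent sources add 10·log₁₀(8) = 9.03 dB over one source.
L_one = 93.7 − 9.03 = 84.7 dB SPL.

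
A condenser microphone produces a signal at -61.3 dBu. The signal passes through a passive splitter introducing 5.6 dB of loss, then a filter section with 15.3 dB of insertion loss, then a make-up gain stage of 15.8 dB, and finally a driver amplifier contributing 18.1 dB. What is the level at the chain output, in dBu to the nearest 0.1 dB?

In dB, series stages simply add:
-61.3 − 5.6 − 15.3 + 15.8 + 18.1 = -48.3 dBu.

-48.3 dBu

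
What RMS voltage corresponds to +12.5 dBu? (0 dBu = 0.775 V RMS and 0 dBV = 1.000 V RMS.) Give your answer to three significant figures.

3.27 V

V = 0.775 V × 10^(+12.5/20).
= 0.775 × 4.217 = 3.27 V.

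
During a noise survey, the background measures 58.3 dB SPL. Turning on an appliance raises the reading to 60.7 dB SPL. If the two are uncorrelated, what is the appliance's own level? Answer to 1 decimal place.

57.0 dB SPL

Remove the background by subtracting linear intensities:
L_src = 10·log₁₀(10^(60.7/10) − 10^(58.3/10)) = 10·log₁₀(498800) = 57.0 dB SPL.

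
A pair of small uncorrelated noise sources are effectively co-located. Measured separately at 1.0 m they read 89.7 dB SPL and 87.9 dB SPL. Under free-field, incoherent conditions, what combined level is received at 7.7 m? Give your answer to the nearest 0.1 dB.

74.2 dB SPL

Combined at 1.0 m: 10·log₁₀(10^(89.7/10)+10^(87.9/10)) = 91.90 dB SPL.
Then apply −20·log₁₀(7.7/1.0) = -17.73 dB → 74.2 dB SPL.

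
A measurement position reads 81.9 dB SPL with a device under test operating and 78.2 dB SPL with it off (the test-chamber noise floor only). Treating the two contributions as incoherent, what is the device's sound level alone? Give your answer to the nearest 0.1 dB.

Background correction is a power subtraction:
L_src = 10·log₁₀(10^(81.9/10) − 10^(78.2/10)) = 10·log₁₀(88810000) = 79.5 dB SPL.

79.5 dB SPL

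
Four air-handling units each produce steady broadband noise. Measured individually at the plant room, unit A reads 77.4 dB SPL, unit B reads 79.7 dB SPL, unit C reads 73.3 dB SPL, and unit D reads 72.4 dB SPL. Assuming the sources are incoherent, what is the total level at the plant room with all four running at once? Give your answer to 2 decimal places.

Uncorrelated sources add in intensity (power), not in dB.
L_total = 10·log₁₀(10^(77.4/10) + 10^(79.7/10) + 10^(73.3/10) + 10^(72.4/10)) = 10·log₁₀(187000000) = 82.72 dB SPL.

82.72 dB SPL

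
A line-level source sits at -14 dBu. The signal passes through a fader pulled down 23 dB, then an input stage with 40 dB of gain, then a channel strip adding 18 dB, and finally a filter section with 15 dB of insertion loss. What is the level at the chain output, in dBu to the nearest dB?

In dB, series stages simply add:
-14 − 23 + 40 + 18 − 15 = +6 dBu.

+6 dBu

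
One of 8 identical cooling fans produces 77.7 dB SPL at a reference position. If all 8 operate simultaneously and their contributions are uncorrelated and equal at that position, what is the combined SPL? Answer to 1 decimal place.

86.7 dB SPL

8 equal incoherent sources raise the level by 10·log₁₀(8) = 9.03 dB.
L_total = 77.7 + 9.03 = 86.7 dB SPL.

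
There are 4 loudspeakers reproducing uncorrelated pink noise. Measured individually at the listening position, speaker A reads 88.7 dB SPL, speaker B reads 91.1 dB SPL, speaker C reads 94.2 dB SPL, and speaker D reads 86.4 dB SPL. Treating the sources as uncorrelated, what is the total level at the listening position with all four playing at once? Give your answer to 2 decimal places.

Incoherent sources sum as intensities:
L_total = 10·log₁₀(10^(88.7/10) + 10^(91.1/10) + 10^(94.2/10) + 10^(86.4/10)) = 10·log₁₀(5096000000) = 97.07 dB SPL.

97.07 dB SPL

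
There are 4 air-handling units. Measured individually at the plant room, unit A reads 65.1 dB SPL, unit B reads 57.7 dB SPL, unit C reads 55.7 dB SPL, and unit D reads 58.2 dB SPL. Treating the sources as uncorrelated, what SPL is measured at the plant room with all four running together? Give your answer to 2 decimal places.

Add the sources as powers (linear), then convert back to dB:
L_total = 10·log₁₀(10^(65.1/10) + 10^(57.7/10) + 10^(55.7/10) + 10^(58.2/10)) = 10·log₁₀(4857000) = 66.86 dB SPL.

66.86 dB SPL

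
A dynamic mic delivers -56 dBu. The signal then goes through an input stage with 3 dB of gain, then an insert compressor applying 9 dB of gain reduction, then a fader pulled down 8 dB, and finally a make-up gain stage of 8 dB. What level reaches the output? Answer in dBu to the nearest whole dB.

Gain stages sum in dB:
-56 + 3 − 9 − 8 + 8 = -62 dBu.

-62 dBu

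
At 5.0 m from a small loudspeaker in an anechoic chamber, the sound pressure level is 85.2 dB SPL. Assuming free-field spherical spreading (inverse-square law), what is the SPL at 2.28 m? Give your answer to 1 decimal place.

92.0 dB SPL

For a point source in a free field, ΔL = −20·log₁₀(d₂/d₁).
ΔL = −20·log₁₀(2.28/5.0) = 6.82 dB, so L₂ = 85.2 + (6.82) = 92.0 dB SPL.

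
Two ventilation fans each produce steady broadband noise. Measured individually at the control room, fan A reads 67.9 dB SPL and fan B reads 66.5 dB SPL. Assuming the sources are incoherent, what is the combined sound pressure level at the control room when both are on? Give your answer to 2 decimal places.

70.27 dB SPL

Add the sources as powers (linear), then convert back to dB:
L_total = 10·log₁₀(10^(67.9/10) + 10^(66.5/10)) = 10·log₁₀(10630000) = 70.27 dB SPL.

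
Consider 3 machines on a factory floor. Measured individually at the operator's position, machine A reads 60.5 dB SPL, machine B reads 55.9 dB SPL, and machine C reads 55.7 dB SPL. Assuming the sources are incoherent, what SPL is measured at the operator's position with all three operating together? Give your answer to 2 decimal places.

62.75 dB SPL

Add the sources as powers (linear), then convert back to dB:
L_total = 10·log₁₀(10^(60.5/10) + 10^(55.9/10) + 10^(55.7/10)) = 10·log₁₀(1883000) = 62.75 dB SPL.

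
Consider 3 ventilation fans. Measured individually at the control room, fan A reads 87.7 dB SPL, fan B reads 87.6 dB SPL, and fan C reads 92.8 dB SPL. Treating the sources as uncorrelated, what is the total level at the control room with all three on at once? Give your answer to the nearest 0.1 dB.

Add the sources as powers (linear), then convert back to dB:
L_total = 10·log₁₀(10^(87.7/10) + 10^(87.6/10) + 10^(92.8/10)) = 10·log₁₀(3070000000) = 94.9 dB SPL.

94.9 dB SPL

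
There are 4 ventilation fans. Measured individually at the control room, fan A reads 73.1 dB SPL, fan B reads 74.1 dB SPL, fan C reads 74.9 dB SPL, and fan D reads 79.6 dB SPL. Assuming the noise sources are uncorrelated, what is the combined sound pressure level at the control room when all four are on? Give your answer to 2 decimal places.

Incoherent sources sum as intensities:
L_total = 10·log₁₀(10^(73.1/10) + 10^(74.1/10) + 10^(74.9/10) + 10^(79.6/10)) = 10·log₁₀(168200000) = 82.26 dB SPL.

82.26 dB SPL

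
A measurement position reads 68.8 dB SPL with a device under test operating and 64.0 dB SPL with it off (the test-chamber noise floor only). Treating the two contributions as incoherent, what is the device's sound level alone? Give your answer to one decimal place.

67.1 dB SPL

Remove the background by subtracting linear intensities:
L_src = 10·log₁₀(10^(68.8/10) − 10^(64.0/10)) = 10·log₁₀(5074000) = 67.1 dB SPL.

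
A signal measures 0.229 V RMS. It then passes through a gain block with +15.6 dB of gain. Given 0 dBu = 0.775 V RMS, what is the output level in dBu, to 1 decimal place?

Input level: 20·log₁₀(0.229/0.775) = -10.59 dBu.
Output: -10.59 + 15.6 = +5.0 dBu.

+5.0 dBu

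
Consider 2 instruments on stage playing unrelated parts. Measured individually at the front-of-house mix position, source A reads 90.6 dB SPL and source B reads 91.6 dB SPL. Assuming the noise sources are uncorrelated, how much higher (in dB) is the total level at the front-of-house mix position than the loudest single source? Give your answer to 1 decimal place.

Add the sources as powers (linear), then convert back to dB:
L_total = 10·log₁₀(10^(90.6/10) + 10^(91.6/10)) = 94.14 dB SPL.
Excess over the loudest (91.6 dB): 94.14 − 91.6 = 2.5 dB.

2.5 dB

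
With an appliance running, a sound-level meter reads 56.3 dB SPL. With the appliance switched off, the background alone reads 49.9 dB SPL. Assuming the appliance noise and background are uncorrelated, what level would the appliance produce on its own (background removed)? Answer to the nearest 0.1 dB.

Remove the background by subtracting linear intensities:
L_src = 10·log₁₀(10^(56.3/10) − 10^(49.9/10)) = 10·log₁₀(328900) = 55.2 dB SPL.

55.2 dB SPL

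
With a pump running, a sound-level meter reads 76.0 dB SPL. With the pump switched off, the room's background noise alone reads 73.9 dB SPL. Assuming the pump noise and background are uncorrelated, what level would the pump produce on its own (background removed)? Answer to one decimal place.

71.8 dB SPL

Remove the background by subtracting linear intensities:
L_src = 10·log₁₀(10^(76.0/10) − 10^(73.9/10)) = 10·log₁₀(15260000) = 71.8 dB SPL.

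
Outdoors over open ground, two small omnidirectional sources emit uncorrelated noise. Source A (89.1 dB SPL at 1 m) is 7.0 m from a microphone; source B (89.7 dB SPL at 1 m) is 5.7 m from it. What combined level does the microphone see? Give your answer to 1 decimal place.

76.6 dB SPL

At the listener: L_A = 89.1 − 20·log₁₀(7.0) = 72.20 dB; L_B = 89.7 − 20·log₁₀(5.7) = 74.58 dB.
Combined: 10·log₁₀(10^(72.20/10)+10^(74.58/10)) = 76.6 dB SPL.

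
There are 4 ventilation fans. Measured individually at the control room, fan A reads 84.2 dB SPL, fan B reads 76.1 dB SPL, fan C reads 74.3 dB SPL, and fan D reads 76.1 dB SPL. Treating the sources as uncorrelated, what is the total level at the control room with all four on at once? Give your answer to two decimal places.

Incoherent sources sum as intensities:
L_total = 10·log₁₀(10^(84.2/10) + 10^(76.1/10) + 10^(74.3/10) + 10^(76.1/10)) = 10·log₁₀(371400000) = 85.70 dB SPL.

85.70 dB SPL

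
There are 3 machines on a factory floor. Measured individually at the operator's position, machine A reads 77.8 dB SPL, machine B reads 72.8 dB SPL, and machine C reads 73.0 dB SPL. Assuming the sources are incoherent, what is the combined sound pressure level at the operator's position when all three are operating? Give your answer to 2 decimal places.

Incoherent sources sum as intensities:
L_total = 10·log₁₀(10^(77.8/10) + 10^(72.8/10) + 10^(73.0/10)) = 10·log₁₀(99260000) = 79.97 dB SPL.

79.97 dB SPL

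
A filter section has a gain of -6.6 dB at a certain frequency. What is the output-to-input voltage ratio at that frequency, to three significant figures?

0.468

Voltage ratio = 10^(dB/20).
10^(-6.6/20) = 10^(-0.3300) = 0.468.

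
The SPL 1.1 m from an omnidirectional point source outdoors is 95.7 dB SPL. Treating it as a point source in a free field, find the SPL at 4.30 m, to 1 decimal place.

83.9 dB SPL

Inverse-square spreading gives ΔL = −20·log₁₀(d₂/d₁).
ΔL = −20·log₁₀(4.30/1.1) = -11.84 dB, so L₂ = 95.7 + (-11.84) = 83.9 dB SPL.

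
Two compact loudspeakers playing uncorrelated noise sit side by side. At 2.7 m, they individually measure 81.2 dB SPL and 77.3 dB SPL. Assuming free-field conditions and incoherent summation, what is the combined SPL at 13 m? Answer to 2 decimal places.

Combined at 2.7 m: 10·log₁₀(10^(81.2/10)+10^(77.3/10)) = 82.684 dB SPL.
Then apply −20·log₁₀(13/2.7) = -13.652 dB → 69.03 dB SPL.

69.03 dB SPL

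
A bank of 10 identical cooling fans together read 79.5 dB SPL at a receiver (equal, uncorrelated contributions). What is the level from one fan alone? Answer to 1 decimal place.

10 equal incoherent sources add 10·log₁₀(10) = 10.00 dB over one source.
L_one = 79.5 − 10.00 = 69.5 dB SPL.

69.5 dB SPL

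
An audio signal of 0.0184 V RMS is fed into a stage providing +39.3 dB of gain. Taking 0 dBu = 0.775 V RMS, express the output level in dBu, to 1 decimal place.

+6.8 dBu

Input level: 20·log₁₀(0.0184/0.775) = -32.49 dBu.
Output: -32.49 + 39.3 = +6.8 dBu.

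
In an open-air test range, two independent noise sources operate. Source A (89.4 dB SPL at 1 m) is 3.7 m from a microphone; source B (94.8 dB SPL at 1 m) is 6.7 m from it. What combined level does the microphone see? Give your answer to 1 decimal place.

81.2 dB SPL

At the listener: L_A = 89.4 − 20·log₁₀(3.7) = 78.04 dB; L_B = 94.8 − 20·log₁₀(6.7) = 78.28 dB.
Combined: 10·log₁₀(10^(78.04/10)+10^(78.28/10)) = 81.2 dB SPL.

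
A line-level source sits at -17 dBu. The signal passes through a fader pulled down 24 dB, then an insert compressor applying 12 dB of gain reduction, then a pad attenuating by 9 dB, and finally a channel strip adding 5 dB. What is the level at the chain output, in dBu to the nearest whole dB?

-57 dBu

In dB, series stages simply add:
-17 − 24 − 12 − 9 + 5 = -57 dBu.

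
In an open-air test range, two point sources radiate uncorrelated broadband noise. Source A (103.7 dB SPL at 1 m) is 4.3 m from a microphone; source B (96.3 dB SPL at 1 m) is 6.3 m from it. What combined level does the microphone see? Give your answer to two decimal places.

At the listener: L_A = 103.7 − 20·log₁₀(4.3) = 91.031 dB; L_B = 96.3 − 20·log₁₀(6.3) = 80.313 dB.
Combined: 10·log₁₀(10^(91.031/10)+10^(80.313/10)) = 91.38 dB SPL.

91.38 dB SPL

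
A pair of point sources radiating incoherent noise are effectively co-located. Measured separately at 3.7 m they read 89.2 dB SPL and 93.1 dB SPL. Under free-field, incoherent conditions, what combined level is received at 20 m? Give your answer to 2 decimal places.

79.93 dB SPL

Combined at 3.7 m: 10·log₁₀(10^(89.2/10)+10^(93.1/10)) = 94.584 dB SPL.
Then apply −20·log₁₀(20/3.7) = -14.657 dB → 79.93 dB SPL.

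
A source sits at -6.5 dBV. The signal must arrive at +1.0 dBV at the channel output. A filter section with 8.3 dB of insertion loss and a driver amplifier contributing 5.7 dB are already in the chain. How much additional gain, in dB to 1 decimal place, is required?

The required make-up gain is the shortfall in the dB sum.
G = +1.0 − (-6.5) + 8.3 − 5.7 = 10.1 dB.

10.1 dB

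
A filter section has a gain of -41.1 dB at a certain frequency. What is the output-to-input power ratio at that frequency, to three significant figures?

0.0000776

Power ratio = 10^(dB/10).
10^(-41.1/10) = 10^(-4.110) = 0.0000776.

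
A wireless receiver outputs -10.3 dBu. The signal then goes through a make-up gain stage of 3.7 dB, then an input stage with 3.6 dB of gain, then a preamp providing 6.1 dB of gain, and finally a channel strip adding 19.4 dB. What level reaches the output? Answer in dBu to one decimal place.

+22.5 dBu

Gain stages sum in dB:
-10.3 + 3.7 + 3.6 + 6.1 + 19.4 = +22.5 dBu.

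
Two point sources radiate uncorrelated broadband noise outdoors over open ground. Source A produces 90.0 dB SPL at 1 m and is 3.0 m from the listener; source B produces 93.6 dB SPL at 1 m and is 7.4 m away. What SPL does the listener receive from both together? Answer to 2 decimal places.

At the listener: L_A = 90.0 − 20·log₁₀(3.0) = 80.458 dB; L_B = 93.6 − 20·log₁₀(7.4) = 76.215 dB.
Combined: 10·log₁₀(10^(80.458/10)+10^(76.215/10)) = 81.85 dB SPL.

81.85 dB SPL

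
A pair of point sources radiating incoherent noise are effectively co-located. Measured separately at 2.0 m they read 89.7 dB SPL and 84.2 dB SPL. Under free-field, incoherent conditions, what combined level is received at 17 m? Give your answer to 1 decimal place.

Combined at 2.0 m: 10·log₁₀(10^(89.7/10)+10^(84.2/10)) = 90.78 dB SPL.
Then apply −20·log₁₀(17/2.0) = -18.59 dB → 72.2 dB SPL.

72.2 dB SPL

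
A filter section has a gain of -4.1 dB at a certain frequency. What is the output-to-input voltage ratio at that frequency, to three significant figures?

0.624

Voltage ratio = 10^(dB/20).
10^(-4.1/20) = 10^(-0.2050) = 0.624.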